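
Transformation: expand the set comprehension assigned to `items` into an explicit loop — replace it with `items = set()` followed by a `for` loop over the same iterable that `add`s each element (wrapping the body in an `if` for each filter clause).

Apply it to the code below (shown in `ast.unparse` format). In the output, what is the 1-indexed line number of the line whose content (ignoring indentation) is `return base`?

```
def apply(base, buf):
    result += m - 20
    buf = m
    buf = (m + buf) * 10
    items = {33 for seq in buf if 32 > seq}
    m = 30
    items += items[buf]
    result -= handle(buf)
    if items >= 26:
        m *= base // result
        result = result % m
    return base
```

Transformed code:
def apply(base, buf):
    result += m - 20
    buf = m
    buf = (m + buf) * 10
    items = set()
    for seq in buf:
        if 32 > seq:
            items.add(33)
    m = 30
    items += items[buf]
    result -= handle(buf)
    if items >= 26:
        m *= base // result
        result = result % m
    return base

15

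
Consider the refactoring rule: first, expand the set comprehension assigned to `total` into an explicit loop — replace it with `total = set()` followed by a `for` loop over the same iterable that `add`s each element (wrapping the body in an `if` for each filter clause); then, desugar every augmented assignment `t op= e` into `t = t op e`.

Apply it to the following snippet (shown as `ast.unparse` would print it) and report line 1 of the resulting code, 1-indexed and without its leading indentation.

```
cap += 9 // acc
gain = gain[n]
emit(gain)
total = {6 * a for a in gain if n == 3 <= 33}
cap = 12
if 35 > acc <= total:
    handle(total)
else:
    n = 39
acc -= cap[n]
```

Transformed code:
cap = cap + 9 // acc
gain = gain[n]
emit(gain)
total = set()
for a in gain:
    if n == 3 <= 33:
        total.add(6 * a)
cap = 12
if 35 > acc <= total:
    handle(total)
else:
    n = 39
acc = acc - cap[n]

cap = cap + 9 // acc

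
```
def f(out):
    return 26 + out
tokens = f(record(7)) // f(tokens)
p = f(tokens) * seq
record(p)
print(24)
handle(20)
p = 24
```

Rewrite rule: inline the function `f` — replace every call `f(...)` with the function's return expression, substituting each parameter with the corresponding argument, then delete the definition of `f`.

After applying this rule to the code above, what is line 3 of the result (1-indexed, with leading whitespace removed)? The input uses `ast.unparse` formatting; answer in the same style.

Transformed code:
tokens = (26 + record(7)) // (26 + tokens)
p = (26 + tokens) * seq
record(p)
print(24)
handle(20)
p = 24

record(p)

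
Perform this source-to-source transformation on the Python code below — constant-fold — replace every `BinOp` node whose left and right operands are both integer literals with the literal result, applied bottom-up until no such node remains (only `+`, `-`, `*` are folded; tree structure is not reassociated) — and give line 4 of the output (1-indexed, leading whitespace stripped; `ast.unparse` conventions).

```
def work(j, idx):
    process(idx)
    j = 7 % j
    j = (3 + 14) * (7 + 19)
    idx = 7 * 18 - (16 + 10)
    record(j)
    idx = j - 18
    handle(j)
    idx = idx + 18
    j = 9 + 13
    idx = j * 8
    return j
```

Transformed code:
def work(j, idx):
    process(idx)
    j = 7 % j
    j = 442
    idx = 100
    record(j)
    idx = j - 18
    handle(j)
    idx = idx + 18
    j = 22
    idx = j * 8
    return j

j = 442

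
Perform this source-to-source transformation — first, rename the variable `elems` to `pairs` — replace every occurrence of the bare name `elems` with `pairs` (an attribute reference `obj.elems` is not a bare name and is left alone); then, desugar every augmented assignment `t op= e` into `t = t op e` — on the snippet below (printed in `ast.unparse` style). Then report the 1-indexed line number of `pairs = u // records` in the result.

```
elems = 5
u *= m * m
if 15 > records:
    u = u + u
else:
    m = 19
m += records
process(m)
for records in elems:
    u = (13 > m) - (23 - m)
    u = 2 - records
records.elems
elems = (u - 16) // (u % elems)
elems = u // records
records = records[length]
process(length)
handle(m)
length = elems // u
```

Transformed code:
pairs = 5
u = u * (m * m)
if 15 > records:
    u = u + u
else:
    m = 19
m = m + records
process(m)
for records in pairs:
    u = (13 > m) - (23 - m)
    u = 2 - records
records.elems
pairs = (u - 16) // (u % pairs)
pairs = u // records
records = records[length]
process(length)
handle(m)
length = pairs // u

14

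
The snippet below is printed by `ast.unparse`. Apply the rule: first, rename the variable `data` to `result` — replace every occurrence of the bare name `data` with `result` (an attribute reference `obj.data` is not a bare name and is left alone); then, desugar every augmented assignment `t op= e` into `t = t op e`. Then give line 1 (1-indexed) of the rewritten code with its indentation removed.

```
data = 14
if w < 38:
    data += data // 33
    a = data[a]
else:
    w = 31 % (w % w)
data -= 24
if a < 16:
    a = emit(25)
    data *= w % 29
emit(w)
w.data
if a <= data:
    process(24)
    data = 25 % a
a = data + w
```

Transformed code:
result = 14
if w < 38:
    result = result + result // 33
    a = result[a]
else:
    w = 31 % (w % w)
result = result - 24
if a < 16:
    a = emit(25)
    result = result * (w % 29)
emit(w)
w.data
if a <= result:
    process(24)
    result = 25 % a
a = result + w

result = 14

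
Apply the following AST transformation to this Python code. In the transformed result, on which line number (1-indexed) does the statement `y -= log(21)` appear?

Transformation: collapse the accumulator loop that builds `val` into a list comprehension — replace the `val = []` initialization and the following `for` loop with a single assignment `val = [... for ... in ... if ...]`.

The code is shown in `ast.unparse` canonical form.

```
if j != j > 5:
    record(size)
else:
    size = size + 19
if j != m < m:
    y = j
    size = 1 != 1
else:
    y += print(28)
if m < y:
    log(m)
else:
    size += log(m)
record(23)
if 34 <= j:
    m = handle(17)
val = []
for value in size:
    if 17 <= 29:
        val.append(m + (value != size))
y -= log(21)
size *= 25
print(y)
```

18

Transformed code:
if j != j > 5:
    record(size)
else:
    size = size + 19
if j != m < m:
    y = j
    size = 1 != 1
else:
    y += print(28)
if m < y:
    log(m)
else:
    size += log(m)
record(23)
if 34 <= j:
    m = handle(17)
val = [m + (value != size) for value in size if 17 <= 29]
y -= log(21)
size *= 25
print(y)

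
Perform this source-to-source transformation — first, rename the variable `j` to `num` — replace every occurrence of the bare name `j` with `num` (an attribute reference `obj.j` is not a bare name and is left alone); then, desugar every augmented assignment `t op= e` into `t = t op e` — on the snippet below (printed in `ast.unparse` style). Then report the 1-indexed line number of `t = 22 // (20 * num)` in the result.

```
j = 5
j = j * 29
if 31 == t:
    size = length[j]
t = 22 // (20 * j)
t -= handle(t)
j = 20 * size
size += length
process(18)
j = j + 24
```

Transformed code:
num = 5
num = num * 29
if 31 == t:
    size = length[num]
t = 22 // (20 * num)
t = t - handle(t)
num = 20 * size
size = size + length
process(18)
num = num + 24

5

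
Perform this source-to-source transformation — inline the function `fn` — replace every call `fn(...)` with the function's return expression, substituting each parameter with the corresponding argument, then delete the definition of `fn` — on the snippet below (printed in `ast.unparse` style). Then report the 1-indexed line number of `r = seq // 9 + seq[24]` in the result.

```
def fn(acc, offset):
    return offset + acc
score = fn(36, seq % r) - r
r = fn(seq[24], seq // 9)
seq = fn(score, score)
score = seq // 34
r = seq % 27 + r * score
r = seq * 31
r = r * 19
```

2

Transformed code:
score = seq % r + 36 - r
r = seq // 9 + seq[24]
seq = score + score
score = seq // 34
r = seq % 27 + r * score
r = seq * 31
r = r * 19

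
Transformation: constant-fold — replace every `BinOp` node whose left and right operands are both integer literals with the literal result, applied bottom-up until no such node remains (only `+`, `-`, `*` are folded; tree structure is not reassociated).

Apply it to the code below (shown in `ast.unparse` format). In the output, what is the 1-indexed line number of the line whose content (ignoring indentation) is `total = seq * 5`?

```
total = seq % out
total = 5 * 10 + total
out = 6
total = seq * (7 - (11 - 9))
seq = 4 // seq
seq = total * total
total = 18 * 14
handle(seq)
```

4

Transformed code:
total = seq % out
total = 50 + total
out = 6
total = seq * 5
seq = 4 // seq
seq = total * total
total = 252
handle(seq)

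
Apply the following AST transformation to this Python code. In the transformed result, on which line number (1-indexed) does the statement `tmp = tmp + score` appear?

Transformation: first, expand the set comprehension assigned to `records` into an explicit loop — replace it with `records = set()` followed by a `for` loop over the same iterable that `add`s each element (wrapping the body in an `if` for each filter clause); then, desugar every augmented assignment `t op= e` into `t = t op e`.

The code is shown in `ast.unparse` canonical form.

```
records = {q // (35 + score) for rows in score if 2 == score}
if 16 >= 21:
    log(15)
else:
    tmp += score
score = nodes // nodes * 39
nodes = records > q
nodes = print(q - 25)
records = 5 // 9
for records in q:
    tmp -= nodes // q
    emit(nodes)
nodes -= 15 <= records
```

8

Transformed code:
records = set()
for rows in score:
    if 2 == score:
        records.add(q // (35 + score))
if 16 >= 21:
    log(15)
else:
    tmp = tmp + score
score = nodes // nodes * 39
nodes = records > q
nodes = print(q - 25)
records = 5 // 9
for records in q:
    tmp = tmp - nodes // q
    emit(nodes)
nodes = nodes - (15 <= records)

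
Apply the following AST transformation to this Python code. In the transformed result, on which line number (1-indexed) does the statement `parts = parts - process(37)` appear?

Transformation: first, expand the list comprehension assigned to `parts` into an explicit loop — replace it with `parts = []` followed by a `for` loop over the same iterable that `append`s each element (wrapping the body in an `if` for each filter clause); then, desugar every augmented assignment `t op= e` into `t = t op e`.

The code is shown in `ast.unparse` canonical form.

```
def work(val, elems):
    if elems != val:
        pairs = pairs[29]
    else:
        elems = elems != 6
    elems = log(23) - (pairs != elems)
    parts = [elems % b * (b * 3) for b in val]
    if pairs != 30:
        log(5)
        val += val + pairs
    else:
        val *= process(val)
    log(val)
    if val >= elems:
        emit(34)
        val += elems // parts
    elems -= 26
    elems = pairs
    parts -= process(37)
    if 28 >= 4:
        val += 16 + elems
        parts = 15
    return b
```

21

Transformed code:
def work(val, elems):
    if elems != val:
        pairs = pairs[29]
    else:
        elems = elems != 6
    elems = log(23) - (pairs != elems)
    parts = []
    for b in val:
        parts.append(elems % b * (b * 3))
    if pairs != 30:
        log(5)
        val = val + (val + pairs)
    else:
        val = val * process(val)
    log(val)
    if val >= elems:
        emit(34)
        val = val + elems // parts
    elems = elems - 26
    elems = pairs
    parts = parts - process(37)
    if 28 >= 4:
        val = val + (16 + elems)
        parts = 15
    return b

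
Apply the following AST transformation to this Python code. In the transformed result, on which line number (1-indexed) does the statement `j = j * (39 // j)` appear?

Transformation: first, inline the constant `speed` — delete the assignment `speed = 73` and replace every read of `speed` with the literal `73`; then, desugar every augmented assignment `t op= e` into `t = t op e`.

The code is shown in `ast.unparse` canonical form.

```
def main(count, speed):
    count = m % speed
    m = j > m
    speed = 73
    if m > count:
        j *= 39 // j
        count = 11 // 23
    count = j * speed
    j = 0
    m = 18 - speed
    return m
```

5

Transformed code:
def main(count, speed):
    count = m % 73
    m = j > m
    if m > count:
        j = j * (39 // j)
        count = 11 // 23
    count = j * 73
    j = 0
    m = 18 - 73
    return m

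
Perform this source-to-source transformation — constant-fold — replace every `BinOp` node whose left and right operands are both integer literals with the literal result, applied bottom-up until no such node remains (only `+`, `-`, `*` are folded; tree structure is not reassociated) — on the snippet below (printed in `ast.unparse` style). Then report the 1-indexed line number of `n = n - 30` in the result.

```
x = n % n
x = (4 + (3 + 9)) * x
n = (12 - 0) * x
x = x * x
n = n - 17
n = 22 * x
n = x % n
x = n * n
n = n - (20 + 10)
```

Transformed code:
x = n % n
x = 16 * x
n = 12 * x
x = x * x
n = n - 17
n = 22 * x
n = x % n
x = n * n
n = n - 30

9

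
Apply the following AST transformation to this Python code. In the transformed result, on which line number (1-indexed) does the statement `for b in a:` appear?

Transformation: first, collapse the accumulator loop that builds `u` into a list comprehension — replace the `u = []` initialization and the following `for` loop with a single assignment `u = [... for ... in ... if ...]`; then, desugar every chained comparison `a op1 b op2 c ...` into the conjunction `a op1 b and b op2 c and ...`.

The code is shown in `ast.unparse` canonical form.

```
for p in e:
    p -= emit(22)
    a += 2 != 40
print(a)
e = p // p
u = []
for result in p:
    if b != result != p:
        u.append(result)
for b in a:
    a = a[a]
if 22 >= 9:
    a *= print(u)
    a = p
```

Transformed code:
for p in e:
    p -= emit(22)
    a += 2 != 40
print(a)
e = p // p
u = [result for result in p if b != result and result != p]
for b in a:
    a = a[a]
if 22 >= 9:
    a *= print(u)
    a = p

7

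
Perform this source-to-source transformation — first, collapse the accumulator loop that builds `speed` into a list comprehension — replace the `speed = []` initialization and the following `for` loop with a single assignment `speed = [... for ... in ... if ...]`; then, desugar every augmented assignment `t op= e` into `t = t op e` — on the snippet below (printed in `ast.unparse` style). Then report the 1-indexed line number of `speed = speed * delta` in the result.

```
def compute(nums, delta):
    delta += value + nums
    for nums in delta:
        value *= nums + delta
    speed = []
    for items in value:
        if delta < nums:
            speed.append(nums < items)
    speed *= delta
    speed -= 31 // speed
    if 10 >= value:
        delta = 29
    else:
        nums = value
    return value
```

6

Transformed code:
def compute(nums, delta):
    delta = delta + (value + nums)
    for nums in delta:
        value = value * (nums + delta)
    speed = [nums < items for items in value if delta < nums]
    speed = speed * delta
    speed = speed - 31 // speed
    if 10 >= value:
        delta = 29
    else:
        nums = value
    return value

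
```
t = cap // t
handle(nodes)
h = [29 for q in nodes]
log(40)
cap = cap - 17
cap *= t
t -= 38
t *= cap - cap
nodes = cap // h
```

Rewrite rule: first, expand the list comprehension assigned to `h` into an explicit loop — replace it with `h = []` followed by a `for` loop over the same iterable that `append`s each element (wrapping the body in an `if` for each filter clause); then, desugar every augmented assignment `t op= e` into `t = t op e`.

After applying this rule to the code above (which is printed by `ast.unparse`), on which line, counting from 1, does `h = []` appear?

3

Transformed code:
t = cap // t
handle(nodes)
h = []
for q in nodes:
    h.append(29)
log(40)
cap = cap - 17
cap = cap * t
t = t - 38
t = t * (cap - cap)
nodes = cap // h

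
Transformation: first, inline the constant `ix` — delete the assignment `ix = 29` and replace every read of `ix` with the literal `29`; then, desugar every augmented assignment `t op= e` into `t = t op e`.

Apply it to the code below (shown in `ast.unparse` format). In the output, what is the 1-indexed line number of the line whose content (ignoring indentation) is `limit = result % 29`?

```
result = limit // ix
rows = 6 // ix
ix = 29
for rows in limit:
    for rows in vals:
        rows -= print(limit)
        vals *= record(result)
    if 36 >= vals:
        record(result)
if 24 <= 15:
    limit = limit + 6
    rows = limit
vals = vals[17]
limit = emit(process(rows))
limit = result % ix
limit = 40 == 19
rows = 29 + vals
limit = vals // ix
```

Transformed code:
result = limit // 29
rows = 6 // 29
for rows in limit:
    for rows in vals:
        rows = rows - print(limit)
        vals = vals * record(result)
    if 36 >= vals:
        record(result)
if 24 <= 15:
    limit = limit + 6
    rows = limit
vals = vals[17]
limit = emit(process(rows))
limit = result % 29
limit = 40 == 19
rows = 29 + vals
limit = vals // 29

14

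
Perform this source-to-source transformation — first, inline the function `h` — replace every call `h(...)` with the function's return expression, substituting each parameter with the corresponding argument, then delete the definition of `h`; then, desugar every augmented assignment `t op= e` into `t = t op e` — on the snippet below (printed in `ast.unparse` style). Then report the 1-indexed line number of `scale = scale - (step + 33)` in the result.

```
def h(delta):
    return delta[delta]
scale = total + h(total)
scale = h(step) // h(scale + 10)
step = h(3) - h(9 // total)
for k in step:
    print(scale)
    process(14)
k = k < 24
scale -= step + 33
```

Transformed code:
scale = total + total[total]
scale = step[step] // (scale + 10)[scale + 10]
step = 3[3] - (9 // total)[9 // total]
for k in step:
    print(scale)
    process(14)
k = k < 24
scale = scale - (step + 33)

8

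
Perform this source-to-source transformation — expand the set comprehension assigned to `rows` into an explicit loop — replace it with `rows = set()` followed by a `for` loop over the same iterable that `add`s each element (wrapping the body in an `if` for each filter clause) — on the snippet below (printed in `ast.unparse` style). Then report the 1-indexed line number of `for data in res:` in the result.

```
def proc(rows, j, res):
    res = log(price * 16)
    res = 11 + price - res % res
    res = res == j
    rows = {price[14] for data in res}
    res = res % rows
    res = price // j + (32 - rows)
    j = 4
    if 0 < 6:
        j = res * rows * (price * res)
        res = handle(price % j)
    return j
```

Transformed code:
def proc(rows, j, res):
    res = log(price * 16)
    res = 11 + price - res % res
    res = res == j
    rows = set()
    for data in res:
        rows.add(price[14])
    res = res % rows
    res = price // j + (32 - rows)
    j = 4
    if 0 < 6:
        j = res * rows * (price * res)
        res = handle(price % j)
    return j

6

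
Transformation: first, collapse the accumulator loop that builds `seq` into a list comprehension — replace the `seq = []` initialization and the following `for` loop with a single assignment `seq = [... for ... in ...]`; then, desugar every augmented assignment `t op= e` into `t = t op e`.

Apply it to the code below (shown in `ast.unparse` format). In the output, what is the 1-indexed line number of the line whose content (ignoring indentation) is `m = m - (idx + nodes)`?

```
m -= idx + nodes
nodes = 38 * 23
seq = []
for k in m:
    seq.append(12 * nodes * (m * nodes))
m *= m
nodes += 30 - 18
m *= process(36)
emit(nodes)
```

Transformed code:
m = m - (idx + nodes)
nodes = 38 * 23
seq = [12 * nodes * (m * nodes) for k in m]
m = m * m
nodes = nodes + (30 - 18)
m = m * process(36)
emit(nodes)

1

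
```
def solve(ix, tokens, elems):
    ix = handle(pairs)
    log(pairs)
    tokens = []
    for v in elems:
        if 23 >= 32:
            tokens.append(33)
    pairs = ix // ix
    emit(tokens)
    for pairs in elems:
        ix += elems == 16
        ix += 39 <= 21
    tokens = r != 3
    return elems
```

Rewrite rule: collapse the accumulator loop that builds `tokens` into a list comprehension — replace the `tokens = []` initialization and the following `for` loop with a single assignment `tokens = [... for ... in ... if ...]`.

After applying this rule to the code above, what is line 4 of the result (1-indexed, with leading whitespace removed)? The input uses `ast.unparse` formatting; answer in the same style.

tokens = [33 for v in elems if 23 >= 32]

Transformed code:
def solve(ix, tokens, elems):
    ix = handle(pairs)
    log(pairs)
    tokens = [33 for v in elems if 23 >= 32]
    pairs = ix // ix
    emit(tokens)
    for pairs in elems:
        ix += elems == 16
        ix += 39 <= 21
    tokens = r != 3
    return elems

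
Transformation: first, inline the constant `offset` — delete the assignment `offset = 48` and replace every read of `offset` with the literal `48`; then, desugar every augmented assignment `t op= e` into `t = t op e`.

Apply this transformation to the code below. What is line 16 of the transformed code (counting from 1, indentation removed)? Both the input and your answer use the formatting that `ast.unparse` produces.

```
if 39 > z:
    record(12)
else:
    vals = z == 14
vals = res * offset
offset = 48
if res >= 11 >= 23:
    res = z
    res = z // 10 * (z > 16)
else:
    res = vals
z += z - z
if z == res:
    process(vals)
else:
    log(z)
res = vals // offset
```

res = vals // 48

Transformed code:
if 39 > z:
    record(12)
else:
    vals = z == 14
vals = res * 48
if res >= 11 >= 23:
    res = z
    res = z // 10 * (z > 16)
else:
    res = vals
z = z + (z - z)
if z == res:
    process(vals)
else:
    log(z)
res = vals // 48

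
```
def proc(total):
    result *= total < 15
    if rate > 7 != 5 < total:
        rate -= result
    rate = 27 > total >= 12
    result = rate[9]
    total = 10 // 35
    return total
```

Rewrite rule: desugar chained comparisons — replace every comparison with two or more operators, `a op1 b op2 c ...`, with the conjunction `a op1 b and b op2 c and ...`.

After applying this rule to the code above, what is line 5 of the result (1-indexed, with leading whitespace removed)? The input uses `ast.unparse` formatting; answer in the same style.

rate = 27 > total and total >= 12

Transformed code:
def proc(total):
    result *= total < 15
    if rate > 7 and 7 != 5 and (5 < total):
        rate -= result
    rate = 27 > total and total >= 12
    result = rate[9]
    total = 10 // 35
    return total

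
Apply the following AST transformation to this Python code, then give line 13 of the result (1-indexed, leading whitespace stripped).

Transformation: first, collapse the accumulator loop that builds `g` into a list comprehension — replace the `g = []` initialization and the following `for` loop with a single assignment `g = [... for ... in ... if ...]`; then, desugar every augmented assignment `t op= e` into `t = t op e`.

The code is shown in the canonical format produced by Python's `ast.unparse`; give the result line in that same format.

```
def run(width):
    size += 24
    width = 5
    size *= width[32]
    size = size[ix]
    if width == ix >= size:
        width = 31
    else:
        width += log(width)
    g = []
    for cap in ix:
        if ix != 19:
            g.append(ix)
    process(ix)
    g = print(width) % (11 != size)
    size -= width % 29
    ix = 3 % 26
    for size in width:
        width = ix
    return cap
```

size = size - width % 29

Transformed code:
def run(width):
    size = size + 24
    width = 5
    size = size * width[32]
    size = size[ix]
    if width == ix >= size:
        width = 31
    else:
        width = width + log(width)
    g = [ix for cap in ix if ix != 19]
    process(ix)
    g = print(width) % (11 != size)
    size = size - width % 29
    ix = 3 % 26
    for size in width:
        width = ix
    return cap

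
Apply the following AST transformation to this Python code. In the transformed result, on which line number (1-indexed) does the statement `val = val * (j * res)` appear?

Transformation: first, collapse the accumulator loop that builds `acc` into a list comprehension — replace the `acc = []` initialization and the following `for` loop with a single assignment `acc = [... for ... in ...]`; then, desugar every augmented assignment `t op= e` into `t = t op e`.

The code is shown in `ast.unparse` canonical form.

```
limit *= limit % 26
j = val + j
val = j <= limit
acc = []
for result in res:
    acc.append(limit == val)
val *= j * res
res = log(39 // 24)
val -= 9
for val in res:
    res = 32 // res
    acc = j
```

Transformed code:
limit = limit * (limit % 26)
j = val + j
val = j <= limit
acc = [limit == val for result in res]
val = val * (j * res)
res = log(39 // 24)
val = val - 9
for val in res:
    res = 32 // res
    acc = j

5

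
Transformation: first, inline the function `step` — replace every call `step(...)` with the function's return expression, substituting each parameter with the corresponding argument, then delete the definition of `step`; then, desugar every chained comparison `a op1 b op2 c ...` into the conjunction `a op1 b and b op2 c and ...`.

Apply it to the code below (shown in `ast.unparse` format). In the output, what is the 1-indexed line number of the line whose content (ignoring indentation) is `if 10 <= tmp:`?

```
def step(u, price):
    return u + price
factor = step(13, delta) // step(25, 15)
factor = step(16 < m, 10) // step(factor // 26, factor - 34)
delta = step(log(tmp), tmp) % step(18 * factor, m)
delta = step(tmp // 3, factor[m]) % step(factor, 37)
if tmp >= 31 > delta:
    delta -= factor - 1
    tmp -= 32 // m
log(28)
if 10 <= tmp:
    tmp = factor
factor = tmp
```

9

Transformed code:
factor = (13 + delta) // (25 + 15)
factor = ((16 < m) + 10) // (factor // 26 + (factor - 34))
delta = (log(tmp) + tmp) % (18 * factor + m)
delta = (tmp // 3 + factor[m]) % (factor + 37)
if tmp >= 31 and 31 > delta:
    delta -= factor - 1
    tmp -= 32 // m
log(28)
if 10 <= tmp:
    tmp = factor
factor = tmp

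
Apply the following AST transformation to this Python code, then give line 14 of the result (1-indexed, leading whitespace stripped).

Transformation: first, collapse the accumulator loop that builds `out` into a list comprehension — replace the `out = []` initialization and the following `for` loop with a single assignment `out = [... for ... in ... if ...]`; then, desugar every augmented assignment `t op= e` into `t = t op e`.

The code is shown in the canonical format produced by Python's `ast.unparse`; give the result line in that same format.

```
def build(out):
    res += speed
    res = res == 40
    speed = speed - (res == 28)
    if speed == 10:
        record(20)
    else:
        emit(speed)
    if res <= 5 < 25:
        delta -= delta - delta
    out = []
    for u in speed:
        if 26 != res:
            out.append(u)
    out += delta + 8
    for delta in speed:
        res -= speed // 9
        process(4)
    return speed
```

Transformed code:
def build(out):
    res = res + speed
    res = res == 40
    speed = speed - (res == 28)
    if speed == 10:
        record(20)
    else:
        emit(speed)
    if res <= 5 < 25:
        delta = delta - (delta - delta)
    out = [u for u in speed if 26 != res]
    out = out + (delta + 8)
    for delta in speed:
        res = res - speed // 9
        process(4)
    return speed

res = res - speed // 9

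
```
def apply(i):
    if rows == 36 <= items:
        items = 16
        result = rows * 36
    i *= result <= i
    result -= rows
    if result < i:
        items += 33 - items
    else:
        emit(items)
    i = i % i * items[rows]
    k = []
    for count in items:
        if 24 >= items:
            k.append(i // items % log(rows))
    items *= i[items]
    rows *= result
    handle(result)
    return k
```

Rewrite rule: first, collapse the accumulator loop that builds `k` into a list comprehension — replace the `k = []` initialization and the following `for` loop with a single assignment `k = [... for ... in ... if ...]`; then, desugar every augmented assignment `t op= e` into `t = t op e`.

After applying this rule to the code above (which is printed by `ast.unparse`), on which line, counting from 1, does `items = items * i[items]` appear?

13

Transformed code:
def apply(i):
    if rows == 36 <= items:
        items = 16
        result = rows * 36
    i = i * (result <= i)
    result = result - rows
    if result < i:
        items = items + (33 - items)
    else:
        emit(items)
    i = i % i * items[rows]
    k = [i // items % log(rows) for count in items if 24 >= items]
    items = items * i[items]
    rows = rows * result
    handle(result)
    return k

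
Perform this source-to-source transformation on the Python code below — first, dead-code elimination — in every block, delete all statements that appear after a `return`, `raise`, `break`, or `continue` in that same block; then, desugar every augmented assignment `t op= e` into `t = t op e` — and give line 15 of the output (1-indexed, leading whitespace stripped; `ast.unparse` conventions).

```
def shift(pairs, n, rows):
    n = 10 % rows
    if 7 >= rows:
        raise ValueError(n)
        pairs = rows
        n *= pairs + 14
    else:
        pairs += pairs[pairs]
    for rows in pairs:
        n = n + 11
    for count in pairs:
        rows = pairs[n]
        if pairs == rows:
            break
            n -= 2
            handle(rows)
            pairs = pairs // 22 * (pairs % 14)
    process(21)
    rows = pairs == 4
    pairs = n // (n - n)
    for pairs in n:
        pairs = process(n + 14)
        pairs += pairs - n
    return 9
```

Transformed code:
def shift(pairs, n, rows):
    n = 10 % rows
    if 7 >= rows:
        raise ValueError(n)
    else:
        pairs = pairs + pairs[pairs]
    for rows in pairs:
        n = n + 11
    for count in pairs:
        rows = pairs[n]
        if pairs == rows:
            break
    process(21)
    rows = pairs == 4
    pairs = n // (n - n)
    for pairs in n:
        pairs = process(n + 14)
        pairs = pairs + (pairs - n)
    return 9

pairs = n // (n - n)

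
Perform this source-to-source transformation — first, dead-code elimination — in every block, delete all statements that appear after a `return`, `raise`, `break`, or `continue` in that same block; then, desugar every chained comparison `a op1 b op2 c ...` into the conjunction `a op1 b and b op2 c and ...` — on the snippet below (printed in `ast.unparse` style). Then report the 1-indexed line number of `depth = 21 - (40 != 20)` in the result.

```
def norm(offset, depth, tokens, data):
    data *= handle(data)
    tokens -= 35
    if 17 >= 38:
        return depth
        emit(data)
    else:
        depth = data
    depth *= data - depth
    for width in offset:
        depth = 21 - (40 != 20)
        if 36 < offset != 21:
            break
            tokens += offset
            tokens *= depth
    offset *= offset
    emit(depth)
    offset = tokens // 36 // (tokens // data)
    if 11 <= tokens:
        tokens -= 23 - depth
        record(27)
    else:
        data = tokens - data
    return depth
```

Transformed code:
def norm(offset, depth, tokens, data):
    data *= handle(data)
    tokens -= 35
    if 17 >= 38:
        return depth
    else:
        depth = data
    depth *= data - depth
    for width in offset:
        depth = 21 - (40 != 20)
        if 36 < offset and offset != 21:
            break
    offset *= offset
    emit(depth)
    offset = tokens // 36 // (tokens // data)
    if 11 <= tokens:
        tokens -= 23 - depth
        record(27)
    else:
        data = tokens - data
    return depth

10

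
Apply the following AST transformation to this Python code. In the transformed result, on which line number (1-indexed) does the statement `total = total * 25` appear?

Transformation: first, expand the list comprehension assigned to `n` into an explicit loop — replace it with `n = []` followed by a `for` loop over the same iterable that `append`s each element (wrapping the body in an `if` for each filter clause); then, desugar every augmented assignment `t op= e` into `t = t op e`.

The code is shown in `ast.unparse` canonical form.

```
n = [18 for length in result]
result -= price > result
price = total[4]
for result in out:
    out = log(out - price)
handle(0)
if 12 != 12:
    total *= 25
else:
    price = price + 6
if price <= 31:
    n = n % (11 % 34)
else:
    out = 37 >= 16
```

Transformed code:
n = []
for length in result:
    n.append(18)
result = result - (price > result)
price = total[4]
for result in out:
    out = log(out - price)
handle(0)
if 12 != 12:
    total = total * 25
else:
    price = price + 6
if price <= 31:
    n = n % (11 % 34)
else:
    out = 37 >= 16

10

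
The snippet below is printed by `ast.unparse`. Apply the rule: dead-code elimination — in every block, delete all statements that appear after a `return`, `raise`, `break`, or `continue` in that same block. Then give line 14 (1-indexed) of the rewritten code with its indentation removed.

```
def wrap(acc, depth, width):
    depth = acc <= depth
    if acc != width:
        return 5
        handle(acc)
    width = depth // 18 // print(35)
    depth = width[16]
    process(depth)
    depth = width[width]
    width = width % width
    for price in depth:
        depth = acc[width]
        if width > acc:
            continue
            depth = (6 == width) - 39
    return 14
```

Transformed code:
def wrap(acc, depth, width):
    depth = acc <= depth
    if acc != width:
        return 5
    width = depth // 18 // print(35)
    depth = width[16]
    process(depth)
    depth = width[width]
    width = width % width
    for price in depth:
        depth = acc[width]
        if width > acc:
            continue
    return 14

return 14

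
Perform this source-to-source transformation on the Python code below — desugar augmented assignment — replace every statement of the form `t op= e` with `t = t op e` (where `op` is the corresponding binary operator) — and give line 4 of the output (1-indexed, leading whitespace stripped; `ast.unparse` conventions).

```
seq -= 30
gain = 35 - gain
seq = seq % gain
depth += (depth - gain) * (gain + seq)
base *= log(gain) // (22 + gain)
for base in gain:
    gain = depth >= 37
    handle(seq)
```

depth = depth + (depth - gain) * (gain + seq)

Transformed code:
seq = seq - 30
gain = 35 - gain
seq = seq % gain
depth = depth + (depth - gain) * (gain + seq)
base = base * (log(gain) // (22 + gain))
for base in gain:
    gain = depth >= 37
    handle(seq)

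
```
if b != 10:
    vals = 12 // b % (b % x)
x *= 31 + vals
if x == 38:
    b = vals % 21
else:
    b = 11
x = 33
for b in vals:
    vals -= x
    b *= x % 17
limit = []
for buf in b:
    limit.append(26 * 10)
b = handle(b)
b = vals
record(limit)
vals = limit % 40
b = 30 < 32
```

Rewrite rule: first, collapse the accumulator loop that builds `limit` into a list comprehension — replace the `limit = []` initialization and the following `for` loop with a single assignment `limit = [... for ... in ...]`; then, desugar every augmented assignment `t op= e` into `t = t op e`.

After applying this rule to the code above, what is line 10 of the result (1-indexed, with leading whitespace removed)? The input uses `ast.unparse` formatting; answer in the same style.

vals = vals - x

Transformed code:
if b != 10:
    vals = 12 // b % (b % x)
x = x * (31 + vals)
if x == 38:
    b = vals % 21
else:
    b = 11
x = 33
for b in vals:
    vals = vals - x
    b = b * (x % 17)
limit = [26 * 10 for buf in b]
b = handle(b)
b = vals
record(limit)
vals = limit % 40
b = 30 < 32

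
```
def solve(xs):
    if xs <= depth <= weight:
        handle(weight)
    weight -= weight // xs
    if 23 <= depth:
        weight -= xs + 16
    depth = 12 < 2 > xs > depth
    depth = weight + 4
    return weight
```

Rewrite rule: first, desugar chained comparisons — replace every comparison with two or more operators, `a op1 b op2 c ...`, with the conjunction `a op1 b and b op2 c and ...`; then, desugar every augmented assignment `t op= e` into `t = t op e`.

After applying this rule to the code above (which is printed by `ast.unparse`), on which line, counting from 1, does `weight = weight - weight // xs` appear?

Transformed code:
def solve(xs):
    if xs <= depth and depth <= weight:
        handle(weight)
    weight = weight - weight // xs
    if 23 <= depth:
        weight = weight - (xs + 16)
    depth = 12 < 2 and 2 > xs and (xs > depth)
    depth = weight + 4
    return weight

4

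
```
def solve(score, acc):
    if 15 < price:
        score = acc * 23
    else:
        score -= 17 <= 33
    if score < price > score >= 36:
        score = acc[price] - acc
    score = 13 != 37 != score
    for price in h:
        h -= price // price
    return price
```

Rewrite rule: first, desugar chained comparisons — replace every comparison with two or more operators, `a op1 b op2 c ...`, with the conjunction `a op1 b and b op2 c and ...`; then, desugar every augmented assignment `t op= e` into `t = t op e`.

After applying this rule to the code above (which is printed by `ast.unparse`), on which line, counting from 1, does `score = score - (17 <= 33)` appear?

Transformed code:
def solve(score, acc):
    if 15 < price:
        score = acc * 23
    else:
        score = score - (17 <= 33)
    if score < price and price > score and (score >= 36):
        score = acc[price] - acc
    score = 13 != 37 and 37 != score
    for price in h:
        h = h - price // price
    return price

5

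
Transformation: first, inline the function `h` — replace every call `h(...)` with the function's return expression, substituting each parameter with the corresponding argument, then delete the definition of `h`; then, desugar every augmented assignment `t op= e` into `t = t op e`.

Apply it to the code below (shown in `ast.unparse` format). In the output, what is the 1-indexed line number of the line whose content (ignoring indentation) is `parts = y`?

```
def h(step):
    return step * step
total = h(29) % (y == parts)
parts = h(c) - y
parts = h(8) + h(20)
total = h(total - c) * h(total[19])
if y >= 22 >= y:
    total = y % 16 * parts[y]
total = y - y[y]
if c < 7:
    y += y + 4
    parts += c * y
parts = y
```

Transformed code:
total = 29 * 29 % (y == parts)
parts = c * c - y
parts = 8 * 8 + 20 * 20
total = (total - c) * (total - c) * (total[19] * total[19])
if y >= 22 >= y:
    total = y % 16 * parts[y]
total = y - y[y]
if c < 7:
    y = y + (y + 4)
    parts = parts + c * y
parts = y

11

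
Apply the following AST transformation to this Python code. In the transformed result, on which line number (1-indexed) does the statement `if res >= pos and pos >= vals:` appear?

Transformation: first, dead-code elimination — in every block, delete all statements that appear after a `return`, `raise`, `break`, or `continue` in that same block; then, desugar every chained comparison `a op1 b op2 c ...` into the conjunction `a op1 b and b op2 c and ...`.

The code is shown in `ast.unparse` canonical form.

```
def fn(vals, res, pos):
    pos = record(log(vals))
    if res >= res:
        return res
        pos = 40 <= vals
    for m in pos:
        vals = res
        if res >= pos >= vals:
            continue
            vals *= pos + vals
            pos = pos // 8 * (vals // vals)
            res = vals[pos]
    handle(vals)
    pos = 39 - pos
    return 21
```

Transformed code:
def fn(vals, res, pos):
    pos = record(log(vals))
    if res >= res:
        return res
    for m in pos:
        vals = res
        if res >= pos and pos >= vals:
            continue
    handle(vals)
    pos = 39 - pos
    return 21

7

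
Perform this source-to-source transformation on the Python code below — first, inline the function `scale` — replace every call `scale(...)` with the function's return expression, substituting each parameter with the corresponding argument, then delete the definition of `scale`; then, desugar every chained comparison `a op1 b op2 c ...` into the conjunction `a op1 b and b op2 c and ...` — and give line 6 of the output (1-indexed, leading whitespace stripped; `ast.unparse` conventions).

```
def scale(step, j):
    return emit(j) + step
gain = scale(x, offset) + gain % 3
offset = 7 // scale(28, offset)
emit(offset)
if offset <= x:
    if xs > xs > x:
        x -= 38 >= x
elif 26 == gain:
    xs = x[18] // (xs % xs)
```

x -= 38 >= x

Transformed code:
gain = emit(offset) + x + gain % 3
offset = 7 // (emit(offset) + 28)
emit(offset)
if offset <= x:
    if xs > xs and xs > x:
        x -= 38 >= x
elif 26 == gain:
    xs = x[18] // (xs % xs)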